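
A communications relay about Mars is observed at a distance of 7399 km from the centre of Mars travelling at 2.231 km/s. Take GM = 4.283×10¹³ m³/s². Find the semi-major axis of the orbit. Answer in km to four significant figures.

a ≈ 6490 km

r = 7.399×10⁶ m.
Specific orbital energy ε = v²/2 − μ/r = (2231)²/2 − 4.283×10¹³/7.399×10⁶ = -3.300×10⁶ J/kg.
Since ε = −μ/(2a), a = −μ/(2ε) = 6.490×10⁶ m = 6489.5 km.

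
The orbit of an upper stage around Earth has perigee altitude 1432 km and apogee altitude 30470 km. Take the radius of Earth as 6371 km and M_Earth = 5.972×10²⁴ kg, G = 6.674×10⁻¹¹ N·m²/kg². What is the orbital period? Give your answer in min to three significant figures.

μ = GM = 6.674×10⁻¹¹ × 5.972×10²⁴ = 3.986×10¹⁴ m³/s².
r_p = 6371 + 1432 = 7803.0 km = 7.8030×10⁶ m.
r_a = 6371 + 30470 = 36841 km = 3.6841×10⁷ m.
Semi-major axis a = (r_p + r_a)/2 = (7803.0 + 36841)/2 = 22322 km = 2.232×10⁷ m.
By Kepler's third law T = 2π√(a³/μ) = 2π × 5.283×10³ = 3.319×10⁴ s.
= 553.2 min.

T ≈ 553 min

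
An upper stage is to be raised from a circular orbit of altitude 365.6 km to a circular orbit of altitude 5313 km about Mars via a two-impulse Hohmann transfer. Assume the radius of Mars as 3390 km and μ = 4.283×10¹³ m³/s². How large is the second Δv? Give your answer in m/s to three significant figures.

Δv ≈ 496 m/s

r₁ = 3390 + 365.6 = 3755.6 km = 3.7556×10⁶ m.
r₂ = 3390 + 5313 = 8703.0 km = 8.7030×10⁶ m.
Transfer ellipse a_t = (r₁ + r₂)/2 = 6.229×10⁶ m.
At r₁: circular v_c1 = √(μ/r₁) = 3377 m/s; transfer-periapsis v_p = √[μ(2/r₁ − 1/a_t)] = 3992 m/s.
At r₂: circular v_c2 = √(μ/r₂) = 2218 m/s; transfer-apoapsis v_a = √[μ(2/r₂ − 1/a_t)] = 1723 m/s.
Δv₂ = v_c2 − v_a = 495.9 m/s.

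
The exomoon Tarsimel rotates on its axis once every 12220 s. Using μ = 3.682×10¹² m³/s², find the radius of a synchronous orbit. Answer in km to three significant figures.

A synchronous orbit has period T, so by Kepler's third law a = (μT²/4π²)^(1/3).
μT²/4π² = 3.682×10¹² × (1.222×10⁴)² / 39.48 = 1.393×10¹⁹ m³.
a = 2.406×10⁶ m = 2406.0 km.

r_sync ≈ 2410 km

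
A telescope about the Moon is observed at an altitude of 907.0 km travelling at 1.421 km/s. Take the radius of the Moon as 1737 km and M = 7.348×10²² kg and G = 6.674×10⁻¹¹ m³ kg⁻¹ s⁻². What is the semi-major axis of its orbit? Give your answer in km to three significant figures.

a ≈ 2900 km

μ = GM = 6.674×10⁻¹¹ × 7.348×10²² = 4.904×10¹² m³/s².
r = 1737 + 907.0 = 2644.0 km = 2.644×10⁶ m.
Vis-viva rearranged: 1/a = 2/r − v²/μ = 7.564×10⁻⁷ − 4.117×10⁻⁷ = 3.447×10⁻⁷ m⁻¹.
a = 2.901×10⁶ m = 2901.2 km.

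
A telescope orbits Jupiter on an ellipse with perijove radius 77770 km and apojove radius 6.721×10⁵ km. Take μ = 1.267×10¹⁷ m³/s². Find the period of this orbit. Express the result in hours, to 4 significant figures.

Semi-major axis a = (r_p + r_a)/2 = (77770 + 6.7210×10⁵)/2 = 3.7494×10⁵ km = 3.749×10⁸ m.
By Kepler's third law T = 2π√(a³/μ) = 2π × 2.040×10⁴ = 1.282×10⁵ s.
= 35.60 hours.

T ≈ 35.60 hours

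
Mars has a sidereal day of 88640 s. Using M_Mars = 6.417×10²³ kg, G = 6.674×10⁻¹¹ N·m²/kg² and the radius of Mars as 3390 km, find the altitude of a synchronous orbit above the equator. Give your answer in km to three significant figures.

h_sync ≈ 17000 km

μ = GM = 6.674×10⁻¹¹ × 6.417×10²³ = 4.283×10¹³ m³/s².
A synchronous orbit has period T, so by Kepler's third law a = (μT²/4π²)^(1/3).
μT²/4π² = 4.283×10¹³ × (8.864×10⁴)² / 39.48 = 8.524×10²¹ m³.
a = 2.043×10⁷ m = 20427 km.
Altitude h = a − R = 20427 − 3390 = 17037 km.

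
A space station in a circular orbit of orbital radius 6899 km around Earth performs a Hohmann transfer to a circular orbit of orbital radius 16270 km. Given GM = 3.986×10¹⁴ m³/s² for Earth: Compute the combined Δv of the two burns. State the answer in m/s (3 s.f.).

r₁ = 6899 km = 6.899×10⁶ m.
r₂ = 16270 km = 1.627×10⁷ m.
Transfer ellipse a_t = (r₁ + r₂)/2 = 1.158×10⁷ m.
At r₁: circular v_c1 = √(μ/r₁) = 7601 m/s; transfer-perigee v_p = √[μ(2/r₁ − 1/a_t)] = 9008 m/s.
Δv₁ = v_p − v_c1 = 1407 m/s.
At r₂: circular v_c2 = √(μ/r₂) = 4950 m/s; transfer-apogee v_a = √[μ(2/r₂ − 1/a_t)] = 3820 m/s.
Δv₂ = v_c2 − v_a = 1130 m/s.
Total Δv = Δv₁ + Δv₂ = 2537 m/s.

Δv_total ≈ 2540 m/s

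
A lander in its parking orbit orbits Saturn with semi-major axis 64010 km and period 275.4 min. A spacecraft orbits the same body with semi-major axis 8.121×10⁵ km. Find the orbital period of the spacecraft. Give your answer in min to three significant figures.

T₂ ≈ 12400 min

Kepler's third law: T² ∝ a³, so T₂ = T₁ (a₂/a₁)^(3/2).
a₂/a₁ = 12.69, (a₂/a₁)^(3/2) = 45.19.
T₂ = 275.4 × 45.19 = 12450 min.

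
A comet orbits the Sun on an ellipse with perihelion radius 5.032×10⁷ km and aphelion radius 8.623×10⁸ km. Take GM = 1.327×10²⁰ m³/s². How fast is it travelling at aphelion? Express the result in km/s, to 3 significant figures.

v ≈ 4.12 km/s

Semi-major axis a = (r_p + r_a)/2 = 4.5631×10⁸ km = 4.563×10¹¹ m.
Vis-viva: v² = μ(2/r − 1/a) = 1.327×10²⁰ × (2.319×10⁻¹² − 2.191×10⁻¹²) = 1.697×10⁷ m²/s².
v = 4120 m/s = 4.120 km/s.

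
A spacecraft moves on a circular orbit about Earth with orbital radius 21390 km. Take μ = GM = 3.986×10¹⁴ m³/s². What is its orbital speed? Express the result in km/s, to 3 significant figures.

v ≈ 4.32 km/s

r = 21390 km = 2.139×10⁷ m.
For a circular orbit v = √(μ/r) = √(3.986×10¹⁴ / 2.139×10⁷) = √(1.863×10⁷) = 4317 m/s.
That is 4.317 km/s.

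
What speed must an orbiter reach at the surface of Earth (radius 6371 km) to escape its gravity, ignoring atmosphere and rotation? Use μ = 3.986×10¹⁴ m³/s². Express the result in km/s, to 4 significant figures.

v_esc ≈ 11.19 km/s

r = R = 6.371×10⁶ m.
Escape speed v_esc = √(2μ/r) = √(2 × 3.986×10¹⁴ / 6.371×10⁶) = √(1.251×10⁸) = 11190 m/s.
= 11.19 km/s.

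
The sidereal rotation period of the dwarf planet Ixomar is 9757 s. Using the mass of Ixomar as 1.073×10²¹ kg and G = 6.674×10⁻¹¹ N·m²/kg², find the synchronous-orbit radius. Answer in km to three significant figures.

r_sync ≈ 557 km

μ = GM = 6.674×10⁻¹¹ × 1.073×10²¹ = 7.161×10¹⁰ m³/s².
A synchronous orbit has period T, so by Kepler's third law a = (μT²/4π²)^(1/3).
μT²/4π² = 7.161×10¹⁰ × (9.757×10³)² / 39.48 = 1.727×10¹⁷ m³.
a = 5.569×10⁵ m = 556.87 km.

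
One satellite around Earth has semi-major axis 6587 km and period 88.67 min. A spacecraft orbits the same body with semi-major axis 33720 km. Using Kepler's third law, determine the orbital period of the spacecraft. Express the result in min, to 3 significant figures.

Kepler's third law: T² ∝ a³, so T₂ = T₁ (a₂/a₁)^(3/2).
a₂/a₁ = 5.119, (a₂/a₁)^(3/2) = 11.58.
T₂ = 88.67 × 11.58 = 1027 min.

T₂ ≈ 1030 min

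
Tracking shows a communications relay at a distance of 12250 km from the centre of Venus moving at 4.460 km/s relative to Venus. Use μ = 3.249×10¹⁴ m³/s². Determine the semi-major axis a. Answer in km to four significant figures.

a ≈ 9800 km

r = 1.225×10⁷ m.
Vis-viva rearranged: 1/a = 2/r − v²/μ = 1.633×10⁻⁷ − 6.122×10⁻⁸ = 1.020×10⁻⁷ m⁻¹.
a = 9.800×10⁶ m = 9799.9 km.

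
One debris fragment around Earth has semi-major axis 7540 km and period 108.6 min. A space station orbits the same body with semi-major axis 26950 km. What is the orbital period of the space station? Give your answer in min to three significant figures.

Kepler's third law: T² ∝ a³, so T₂ = T₁ (a₂/a₁)^(3/2).
a₂/a₁ = 3.574, (a₂/a₁)^(3/2) = 6.757.
T₂ = 108.6 × 6.757 = 733.9 min.

T₂ ≈ 734 min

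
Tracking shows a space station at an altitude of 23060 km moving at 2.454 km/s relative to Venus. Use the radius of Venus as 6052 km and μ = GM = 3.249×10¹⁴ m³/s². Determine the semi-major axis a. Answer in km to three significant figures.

a ≈ 19900 km

r = 6052 + 23060 = 29112 km = 2.911×10⁷ m.
Vis-viva rearranged: 1/a = 2/r − v²/μ = 6.870×10⁻⁸ − 1.854×10⁻⁸ = 5.016×10⁻⁸ m⁻¹.
a = 1.993×10⁷ m = 19934 km.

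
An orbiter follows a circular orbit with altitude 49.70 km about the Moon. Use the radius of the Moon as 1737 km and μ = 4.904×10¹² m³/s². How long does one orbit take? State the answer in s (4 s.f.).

r = 1737 + 49.70 = 1786.7 km = 1.7867×10⁶ m.
Kepler's third law: T = 2π√(r³/μ) = 2π√((1.787×10⁶)³ / 4.904×10¹²).
r³/μ = 1.163×10⁶ s², so T = 2π × 1.078×10³ = 6.776×10³ s.

T ≈ 6776 s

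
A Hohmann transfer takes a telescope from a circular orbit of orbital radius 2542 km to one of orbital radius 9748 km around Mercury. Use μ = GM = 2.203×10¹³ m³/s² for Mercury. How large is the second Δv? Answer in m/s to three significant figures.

Δv ≈ 536 m/s

r₁ = 2542 km = 2.542×10⁶ m.
r₂ = 9748 km = 9.748×10⁶ m.
Transfer ellipse a_t = (r₁ + r₂)/2 = 6.145×10⁶ m.
At r₁: circular v_c1 = √(μ/r₁) = 2944 m/s; transfer-periherm v_p = √[μ(2/r₁ − 1/a_t)] = 3708 m/s.
At r₂: circular v_c2 = √(μ/r₂) = 1503 m/s; transfer-apoherm v_a = √[μ(2/r₂ − 1/a_t)] = 966.9 m/s.
Δv₂ = v_c2 − v_a = 536.4 m/s.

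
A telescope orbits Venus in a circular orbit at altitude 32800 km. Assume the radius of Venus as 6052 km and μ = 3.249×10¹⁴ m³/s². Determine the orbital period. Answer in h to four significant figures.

T ≈ 23.45 h

r = 6052 + 32800 = 38852 km = 3.8852×10⁷ m.
Kepler's third law: T = 2π√(r³/μ) = 2π√((3.885×10⁷)³ / 3.249×10¹⁴).
r³/μ = 1.805×10⁸ s², so T = 2π × 1.344×10⁴ = 8.442×10⁴ s.
Converting: 8.442×10⁴ s ÷ 3600 = 23.45 h.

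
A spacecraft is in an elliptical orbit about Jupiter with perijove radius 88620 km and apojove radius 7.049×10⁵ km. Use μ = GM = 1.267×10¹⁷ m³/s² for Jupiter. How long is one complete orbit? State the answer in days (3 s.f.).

T ≈ 1.61 days

Semi-major axis a = (r_p + r_a)/2 = (88620 + 7.0490×10⁵)/2 = 3.9676×10⁵ km = 3.968×10⁸ m.
By Kepler's third law T = 2π√(a³/μ) = 2π × 2.220×10⁴ = 1.395×10⁵ s.
= 1.615 days.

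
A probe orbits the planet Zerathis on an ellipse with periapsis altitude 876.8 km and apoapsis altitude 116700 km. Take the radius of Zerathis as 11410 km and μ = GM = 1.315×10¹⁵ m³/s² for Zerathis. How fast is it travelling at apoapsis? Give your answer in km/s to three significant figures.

v ≈ 1.34 km/s

r_p = 11410 + 876.8 = 12287 km = 1.2287×10⁷ m.
r_a = 11410 + 116700 = 128110 km = 1.2811×10⁸ m.
Semi-major axis a = (r_p + r_a)/2 = 70198 km = 7.020×10⁷ m.
Vis-viva: v² = μ(2/r − 1/a) = 1.315×10¹⁵ × (1.561×10⁻⁸ − 1.425×10⁻⁸) = 1.797×10⁶ m²/s².
v = 1340 m/s = 1.340 km/s.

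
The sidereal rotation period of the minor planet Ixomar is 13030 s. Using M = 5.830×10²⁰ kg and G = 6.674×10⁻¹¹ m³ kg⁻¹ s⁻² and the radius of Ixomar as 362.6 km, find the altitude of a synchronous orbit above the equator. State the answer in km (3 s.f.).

h_sync ≈ 188 km

μ = GM = 6.674×10⁻¹¹ × 5.830×10²⁰ = 3.891×10¹⁰ m³/s².
A synchronous orbit has period T, so by Kepler's third law a = (μT²/4π²)^(1/3).
μT²/4π² = 3.891×10¹⁰ × (1.303×10⁴)² / 39.48 = 1.673×10¹⁷ m³.
a = 5.511×10⁵ m = 551.05 km.
Altitude h = a − R = 551.05 − 362.6 = 188.45 km.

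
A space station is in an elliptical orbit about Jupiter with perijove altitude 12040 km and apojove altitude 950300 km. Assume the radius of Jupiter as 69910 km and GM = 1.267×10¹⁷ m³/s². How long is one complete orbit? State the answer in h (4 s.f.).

r_p = 69910 + 12040 = 81950 km = 8.1950×10⁷ m.
r_a = 69910 + 950300 = 1020200 km = 1.0202×10⁹ m.
Semi-major axis a = (r_p + r_a)/2 = (81950 + 1.0202×10⁶)/2 = 5.5108×10⁵ km = 5.511×10⁸ m.
By Kepler's third law T = 2π√(a³/μ) = 2π × 3.634×10⁴ = 2.284×10⁵ s.
= 63.43 h.

T ≈ 63.43 h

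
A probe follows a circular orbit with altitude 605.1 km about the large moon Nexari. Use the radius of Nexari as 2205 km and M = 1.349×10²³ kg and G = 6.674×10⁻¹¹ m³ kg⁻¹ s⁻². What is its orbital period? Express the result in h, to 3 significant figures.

μ = GM = 6.674×10⁻¹¹ × 1.349×10²³ = 9.003×10¹² m³/s².
r = 2205 + 605.1 = 2810.1 km = 2.8101×10⁶ m.
Kepler's third law: T = 2π√(r³/μ) = 2π√((2.810×10⁶)³ / 9.003×10¹²).
r³/μ = 2.465×10⁶ s², so T = 2π × 1.570×10³ = 9.864×10³ s.
Converting: 9.864×10³ s ÷ 3600 = 2.740 h.

T ≈ 2.74 h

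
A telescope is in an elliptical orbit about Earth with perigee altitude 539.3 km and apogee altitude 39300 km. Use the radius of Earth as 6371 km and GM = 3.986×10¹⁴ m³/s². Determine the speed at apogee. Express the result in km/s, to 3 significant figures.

r_p = 6371 + 539.3 = 6910.3 km = 6.9103×10⁶ m.
r_a = 6371 + 39300 = 45671 km = 4.5671×10⁷ m.
Semi-major axis a = (r_p + r_a)/2 = 26291 km = 2.629×10⁷ m.
Vis-viva: v² = μ(2/r − 1/a) = 3.986×10¹⁴ × (4.379×10⁻⁸ − 3.804×10⁻⁸) = 2.294×10⁶ m²/s².
v = 1515 m/s = 1.515 km/s.

v ≈ 1.51 km/s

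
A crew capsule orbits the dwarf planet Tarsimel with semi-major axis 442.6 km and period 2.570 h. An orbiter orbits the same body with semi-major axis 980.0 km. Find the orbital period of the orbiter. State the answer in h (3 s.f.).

T₂ ≈ 8.47 h

Kepler's third law: T² ∝ a³, so T₂ = T₁ (a₂/a₁)^(3/2).
a₂/a₁ = 2.214, (a₂/a₁)^(3/2) = 3.295.
T₂ = 2.570 × 3.295 = 8.467 h.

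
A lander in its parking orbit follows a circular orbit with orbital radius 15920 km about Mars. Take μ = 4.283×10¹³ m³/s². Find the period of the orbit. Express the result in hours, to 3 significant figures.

r = 15920 km = 1.592×10⁷ m.
Kepler's third law: T = 2π√(r³/μ) = 2π√((1.592×10⁷)³ / 4.283×10¹³).
r³/μ = 9.421×10⁷ s², so T = 2π × 9.706×10³ = 6.098×10⁴ s.
Converting: 6.098×10⁴ s ÷ 3600 = 16.94 hours.

T ≈ 16.9 hours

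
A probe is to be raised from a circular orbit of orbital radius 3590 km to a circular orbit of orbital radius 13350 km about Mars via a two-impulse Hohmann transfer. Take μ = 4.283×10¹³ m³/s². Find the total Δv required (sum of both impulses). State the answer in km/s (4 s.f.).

r₁ = 3590 km = 3.590×10⁶ m.
r₂ = 13350 km = 1.335×10⁷ m.
Transfer ellipse a_t = (r₁ + r₂)/2 = 8.470×10⁶ m.
At r₁: circular v_c1 = √(μ/r₁) = 3454 m/s; transfer-periapsis v_p = √[μ(2/r₁ − 1/a_t)] = 4336 m/s.
Δv₁ = v_p − v_c1 = 882.3 m/s.
At r₂: circular v_c2 = √(μ/r₂) = 1791 m/s; transfer-apoapsis v_a = √[μ(2/r₂ − 1/a_t)] = 1166 m/s.
Δv₂ = v_c2 − v_a = 625.0 m/s.
Total Δv = Δv₁ + Δv₂ = 1507 m/s = 1.507 km/s.

Δv_total ≈ 1.507 km/s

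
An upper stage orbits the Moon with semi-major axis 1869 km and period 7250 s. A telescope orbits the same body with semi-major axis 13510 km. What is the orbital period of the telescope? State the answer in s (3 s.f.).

T₂ ≈ 1.41×10⁵ s

Kepler's third law: T² ∝ a³, so T₂ = T₁ (a₂/a₁)^(3/2).
a₂/a₁ = 7.228, (a₂/a₁)^(3/2) = 19.43.
T₂ = 7250 × 19.43 = 1.409×10⁵ s.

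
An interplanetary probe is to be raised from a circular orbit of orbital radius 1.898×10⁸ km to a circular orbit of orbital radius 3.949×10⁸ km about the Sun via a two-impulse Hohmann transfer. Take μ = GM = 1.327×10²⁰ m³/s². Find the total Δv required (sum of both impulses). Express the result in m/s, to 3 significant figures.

Δv_total ≈ 7850 m/s

r₁ = 1.898×10⁸ km = 1.898×10¹¹ m.
r₂ = 3.949×10⁸ km = 3.949×10¹¹ m.
Transfer ellipse a_t = (r₁ + r₂)/2 = 2.924×10¹¹ m.
At r₁: circular v_c1 = √(μ/r₁) = 26440 m/s; transfer-perihelion v_p = √[μ(2/r₁ − 1/a_t)] = 30730 m/s.
Δv₁ = v_p − v_c1 = 4290 m/s.
At r₂: circular v_c2 = √(μ/r₂) = 18330 m/s; transfer-aphelion v_a = √[μ(2/r₂ − 1/a_t)] = 14770 m/s.
Δv₂ = v_c2 − v_a = 3561 m/s.
Total Δv = Δv₁ + Δv₂ = 7851 m/s.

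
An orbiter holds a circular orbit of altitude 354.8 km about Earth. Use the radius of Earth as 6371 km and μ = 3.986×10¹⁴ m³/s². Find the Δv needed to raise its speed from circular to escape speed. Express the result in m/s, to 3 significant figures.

Δv ≈ 3190 m/s

r = 6371 + 354.8 = 6725.8 km = 6.7258×10⁶ m.
Circular speed v_c = √(μ/r) = 7698 m/s.
Escape speed v_esc = √(2μ/r) = √2 × v_c = 10890 m/s.
Δv = v_esc − v_c = 3189 m/s.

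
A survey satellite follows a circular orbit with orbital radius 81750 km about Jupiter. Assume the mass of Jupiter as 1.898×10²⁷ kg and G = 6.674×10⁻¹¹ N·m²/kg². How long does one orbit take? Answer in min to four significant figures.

T ≈ 217.5 min

μ = GM = 6.674×10⁻¹¹ × 1.898×10²⁷ = 1.267×10¹⁷ m³/s².
r = 81750 km = 8.175×10⁷ m.
Kepler's third law: T = 2π√(r³/μ) = 2π√((8.175×10⁷)³ / 1.267×10¹⁷).
r³/μ = 4.313×10⁶ s², so T = 2π × 2.077×10³ = 1.305×10⁴ s.
Converting: 1.305×10⁴ s ÷ 60.00 = 217.5 min.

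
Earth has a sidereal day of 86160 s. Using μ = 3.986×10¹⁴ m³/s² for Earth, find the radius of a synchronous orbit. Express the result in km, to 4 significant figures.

r_sync ≈ 42160 km

A synchronous orbit has period T, so by Kepler's third law a = (μT²/4π²)^(1/3).
μT²/4π² = 3.986×10¹⁴ × (8.616×10⁴)² / 39.48 = 7.495×10²² m³.
a = 4.216×10⁷ m = 42163 km.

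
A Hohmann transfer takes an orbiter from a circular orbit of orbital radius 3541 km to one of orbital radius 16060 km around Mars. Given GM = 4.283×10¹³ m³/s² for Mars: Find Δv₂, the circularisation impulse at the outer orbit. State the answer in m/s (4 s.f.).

Δv ≈ 651.4 m/s

r₁ = 3541 km = 3.541×10⁶ m.
r₂ = 16060 km = 1.606×10⁷ m.
Transfer ellipse a_t = (r₁ + r₂)/2 = 9.800×10⁶ m.
At r₁: circular v_c1 = √(μ/r₁) = 3478 m/s; transfer-periapsis v_p = √[μ(2/r₁ − 1/a_t)] = 4452 m/s.
At r₂: circular v_c2 = √(μ/r₂) = 1633 m/s; transfer-apoapsis v_a = √[μ(2/r₂ − 1/a_t)] = 981.6 m/s.
Δv₂ = v_c2 − v_a = 651.4 m/s.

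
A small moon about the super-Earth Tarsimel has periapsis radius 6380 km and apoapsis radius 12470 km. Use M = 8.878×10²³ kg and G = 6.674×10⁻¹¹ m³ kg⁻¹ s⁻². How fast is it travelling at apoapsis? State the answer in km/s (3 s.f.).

μ = GM = 6.674×10⁻¹¹ × 8.878×10²³ = 5.925×10¹³ m³/s².
Semi-major axis a = (r_p + r_a)/2 = 9425.0 km = 9.425×10⁶ m.
Vis-viva: v² = μ(2/r − 1/a) = 5.925×10¹³ × (1.604×10⁻⁷ − 1.061×10⁻⁷) = 3.216×10⁶ m²/s².
v = 1793 m/s = 1.793 km/s.

v ≈ 1.79 km/s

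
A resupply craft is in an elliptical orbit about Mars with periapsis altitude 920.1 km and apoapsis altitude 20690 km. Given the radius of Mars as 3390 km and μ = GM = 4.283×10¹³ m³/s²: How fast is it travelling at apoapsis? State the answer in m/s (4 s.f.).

v ≈ 734.9 m/s

r_p = 3390 + 920.1 = 4310.1 km = 4.3101×10⁶ m.
r_a = 3390 + 20690 = 24080 km = 2.4080×10⁷ m.
Semi-major axis a = (r_p + r_a)/2 = 14195 km = 1.420×10⁷ m.
Vis-viva: v² = μ(2/r − 1/a) = 4.283×10¹³ × (8.306×10⁻⁸ − 7.045×10⁻⁸) = 5.401×10⁵ m²/s².
v = 734.9 m/s.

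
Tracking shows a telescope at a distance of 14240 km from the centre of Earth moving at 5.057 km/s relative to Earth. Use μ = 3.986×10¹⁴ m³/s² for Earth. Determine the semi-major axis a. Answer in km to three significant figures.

r = 1.424×10⁷ m.
Specific orbital energy ε = v²/2 − μ/r = (5057)²/2 − 3.986×10¹⁴/1.424×10⁷ = -1.520×10⁷ J/kg.
Since ε = −μ/(2a), a = −μ/(2ε) = 1.311×10⁷ m = 13108 km.

a ≈ 13100 km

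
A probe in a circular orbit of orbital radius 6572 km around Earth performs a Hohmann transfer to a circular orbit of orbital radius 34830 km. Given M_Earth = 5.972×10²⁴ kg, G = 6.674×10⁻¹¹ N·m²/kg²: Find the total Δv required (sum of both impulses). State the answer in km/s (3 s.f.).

μ = GM = 6.674×10⁻¹¹ × 5.972×10²⁴ = 3.986×10¹⁴ m³/s².
r₁ = 6572 km = 6.572×10⁶ m.
r₂ = 34830 km = 3.483×10⁷ m.
Transfer ellipse a_t = (r₁ + r₂)/2 = 2.070×10⁷ m.
At r₁: circular v_c1 = √(μ/r₁) = 7788 m/s; transfer-perigee v_p = √[μ(2/r₁ − 1/a_t)] = 10100 m/s.
Δv₁ = v_p − v_c1 = 2314 m/s.
At r₂: circular v_c2 = √(μ/r₂) = 3383 m/s; transfer-apogee v_a = √[μ(2/r₂ − 1/a_t)] = 1906 m/s.
Δv₂ = v_c2 − v_a = 1477 m/s.
Total Δv = Δv₁ + Δv₂ = 3791 m/s = 3.791 km/s.

Δv_total ≈ 3.79 km/s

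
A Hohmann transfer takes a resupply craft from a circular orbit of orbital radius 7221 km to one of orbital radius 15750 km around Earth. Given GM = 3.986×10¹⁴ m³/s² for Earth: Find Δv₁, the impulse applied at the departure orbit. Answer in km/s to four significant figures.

Δv ≈ 1.271 km/s

r₁ = 7221 km = 7.221×10⁶ m.
r₂ = 15750 km = 1.575×10⁷ m.
Transfer ellipse a_t = (r₁ + r₂)/2 = 1.149×10⁷ m.
At r₁: circular v_c1 = √(μ/r₁) = 7430 m/s; transfer-perigee v_p = √[μ(2/r₁ − 1/a_t)] = 8700 m/s.
Δv₁ = v_p − v_c1 = 1271 m/s.
= 1.271 km/s.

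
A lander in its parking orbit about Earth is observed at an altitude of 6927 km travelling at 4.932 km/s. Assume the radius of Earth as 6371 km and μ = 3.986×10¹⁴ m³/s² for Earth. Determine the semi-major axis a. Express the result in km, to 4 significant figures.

r = 6371 + 6927 = 13298 km = 1.330×10⁷ m.
Vis-viva rearranged: 1/a = 2/r − v²/μ = 1.504×10⁻⁷ − 6.103×10⁻⁸ = 8.937×10⁻⁸ m⁻¹.
a = 1.119×10⁷ m = 11189 km.

a ≈ 11190 km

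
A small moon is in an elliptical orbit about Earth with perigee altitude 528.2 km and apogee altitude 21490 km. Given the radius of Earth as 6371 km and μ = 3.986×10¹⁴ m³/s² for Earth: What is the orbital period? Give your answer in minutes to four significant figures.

T ≈ 380.0 minutes

r_p = 6371 + 528.2 = 6899.2 km = 6.8992×10⁶ m.
r_a = 6371 + 21490 = 27861 km = 2.7861×10⁷ m.
Semi-major axis a = (r_p + r_a)/2 = (6899.2 + 27861)/2 = 17380 km = 1.738×10⁷ m.
By Kepler's third law T = 2π√(a³/μ) = 2π × 3.629×10³ = 2.280×10⁴ s.
= 380.0 minutes.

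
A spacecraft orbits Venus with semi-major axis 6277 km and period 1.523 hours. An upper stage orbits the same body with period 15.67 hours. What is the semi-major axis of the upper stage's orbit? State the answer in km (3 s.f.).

Kepler's third law: a³ ∝ T², so a₂ = a₁ (T₂/T₁)^(2/3).
T₂/T₁ = 10.29, (T₂/T₁)^(2/3) = 4.731.
a₂ = 6277 × 4.731 = 29690 km.

a₂ ≈ 29700 km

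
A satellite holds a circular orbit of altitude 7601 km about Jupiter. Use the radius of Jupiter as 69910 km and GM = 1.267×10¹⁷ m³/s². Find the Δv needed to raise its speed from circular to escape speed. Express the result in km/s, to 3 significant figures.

Δv ≈ 16.7 km/s

r = 69910 + 7601 = 77511 km = 7.7511×10⁷ m.
Circular speed v_c = √(μ/r) = 40430 m/s.
Escape speed v_esc = √(2μ/r) = √2 × v_c = 57180 m/s.
Δv = v_esc − v_c = 16750 m/s = 16.75 km/s.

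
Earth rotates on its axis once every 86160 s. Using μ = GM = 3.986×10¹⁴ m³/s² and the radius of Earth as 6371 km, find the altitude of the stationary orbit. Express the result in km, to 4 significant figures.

h_sync ≈ 35790 km

A synchronous orbit has period T, so by Kepler's third law a = (μT²/4π²)^(1/3).
μT²/4π² = 3.986×10¹⁴ × (8.616×10⁴)² / 39.48 = 7.495×10²² m³.
a = 4.216×10⁷ m = 42163 km.
Altitude h = a − R = 42163 − 6371 = 35792 km.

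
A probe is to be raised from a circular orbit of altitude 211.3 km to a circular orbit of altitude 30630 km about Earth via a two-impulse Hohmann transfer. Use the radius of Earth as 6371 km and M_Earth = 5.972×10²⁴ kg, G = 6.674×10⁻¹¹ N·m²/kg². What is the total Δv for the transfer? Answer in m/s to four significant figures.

Δv_total ≈ 3836 m/s

μ = GM = 6.674×10⁻¹¹ × 5.972×10²⁴ = 3.986×10¹⁴ m³/s².
r₁ = 6371 + 211.3 = 6582.3 km = 6.5823×10⁶ m.
r₂ = 6371 + 30630 = 37001 km = 3.7001×10⁷ m.
Transfer ellipse a_t = (r₁ + r₂)/2 = 2.179×10⁷ m.
At r₁: circular v_c1 = √(μ/r₁) = 7782 m/s; transfer-perigee v_p = √[μ(2/r₁ − 1/a_t)] = 10140 m/s.
Δv₁ = v_p − v_c1 = 2358 m/s.
At r₂: circular v_c2 = √(μ/r₂) = 3282 m/s; transfer-apogee v_a = √[μ(2/r₂ − 1/a_t)] = 1804 m/s.
Δv₂ = v_c2 − v_a = 1478 m/s.
Total Δv = Δv₁ + Δv₂ = 3836 m/s.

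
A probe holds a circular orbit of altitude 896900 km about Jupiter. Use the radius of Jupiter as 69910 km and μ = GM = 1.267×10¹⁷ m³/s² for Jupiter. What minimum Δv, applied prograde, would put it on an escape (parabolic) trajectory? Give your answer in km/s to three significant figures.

Δv ≈ 4.74 km/s

r = 69910 + 896900 = 966810 km = 9.6681×10⁸ m.
Circular speed v_c = √(μ/r) = 11450 m/s.
Escape speed v_esc = √(2μ/r) = √2 × v_c = 16190 m/s.
Δv = v_esc − v_c = 4742 m/s = 4.742 km/s.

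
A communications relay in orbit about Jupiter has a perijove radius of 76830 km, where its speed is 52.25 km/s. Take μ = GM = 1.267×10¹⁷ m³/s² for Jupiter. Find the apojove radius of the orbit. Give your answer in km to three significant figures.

apojove radius ≈ 3.69×10⁵ km

r_p = 7.683×10⁷ m.
Specific energy ε = v²/2 − μ/r = -2.841×10⁸ J/kg, so a = −μ/(2ε) = 2.230×10⁸ m.
The apsides satisfy r_p + r_a = 2a, so the apojove radius is 2a − r_p = 3.692×10⁸ m = 3.6920×10⁵ km.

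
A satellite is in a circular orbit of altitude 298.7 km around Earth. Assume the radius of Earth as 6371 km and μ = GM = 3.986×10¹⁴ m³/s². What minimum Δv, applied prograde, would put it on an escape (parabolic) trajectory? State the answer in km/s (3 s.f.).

r = 6371 + 298.7 = 6669.7 km = 6.6697×10⁶ m.
Circular speed v_c = √(μ/r) = 7731 m/s.
Escape speed v_esc = √(2μ/r) = √2 × v_c = 10930 m/s.
Δv = v_esc − v_c = 3202 m/s = 3.202 km/s.

Δv ≈ 3.20 km/s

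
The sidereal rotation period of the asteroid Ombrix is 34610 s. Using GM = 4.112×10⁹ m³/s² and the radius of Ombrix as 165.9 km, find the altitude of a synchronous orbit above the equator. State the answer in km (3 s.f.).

h_sync ≈ 334 km

A synchronous orbit has period T, so by Kepler's third law a = (μT²/4π²)^(1/3).
μT²/4π² = 4.112×10⁹ × (3.461×10⁴)² / 39.48 = 1.248×10¹⁷ m³.
a = 4.997×10⁵ m = 499.69 km.
Altitude h = a − R = 499.69 − 165.9 = 333.79 km.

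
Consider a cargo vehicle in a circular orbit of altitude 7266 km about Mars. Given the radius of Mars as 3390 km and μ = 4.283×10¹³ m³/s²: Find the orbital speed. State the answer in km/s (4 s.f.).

r = 3390 + 7266 = 10656 km = 1.0656×10⁷ m.
For a circular orbit v = √(μ/r) = √(4.283×10¹³ / 1.066×10⁷) = √(4.019×10⁶) = 2005 m/s.
That is 2.005 km/s.

v ≈ 2.005 km/s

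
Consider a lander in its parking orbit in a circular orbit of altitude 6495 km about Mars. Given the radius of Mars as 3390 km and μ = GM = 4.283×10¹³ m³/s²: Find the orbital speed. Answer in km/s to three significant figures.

v ≈ 2.08 km/s

r = 3390 + 6495 = 9885.0 km = 9.8850×10⁶ m.
For a circular orbit v = √(μ/r) = √(4.283×10¹³ / 9.885×10⁶) = √(4.333×10⁶) = 2082 m/s.
That is 2.082 km/s.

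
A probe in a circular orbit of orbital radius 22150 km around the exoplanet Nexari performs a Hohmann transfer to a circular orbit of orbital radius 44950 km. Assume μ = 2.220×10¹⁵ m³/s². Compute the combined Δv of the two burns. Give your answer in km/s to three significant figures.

Δv_total ≈ 2.89 km/s

r₁ = 22150 km = 2.215×10⁷ m.
r₂ = 44950 km = 4.495×10⁷ m.
Transfer ellipse a_t = (r₁ + r₂)/2 = 3.355×10⁷ m.
At r₁: circular v_c1 = √(μ/r₁) = 10010 m/s; transfer-periapsis v_p = √[μ(2/r₁ − 1/a_t)] = 11590 m/s.
Δv₁ = v_p − v_c1 = 1577 m/s.
At r₂: circular v_c2 = √(μ/r₂) = 7028 m/s; transfer-apoapsis v_a = √[μ(2/r₂ − 1/a_t)] = 5710 m/s.
Δv₂ = v_c2 − v_a = 1317 m/s.
Total Δv = Δv₁ + Δv₂ = 2894 m/s = 2.894 km/s.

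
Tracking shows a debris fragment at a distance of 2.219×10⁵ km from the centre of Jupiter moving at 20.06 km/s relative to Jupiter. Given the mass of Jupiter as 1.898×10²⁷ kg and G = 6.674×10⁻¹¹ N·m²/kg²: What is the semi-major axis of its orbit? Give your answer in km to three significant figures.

μ = GM = 6.674×10⁻¹¹ × 1.898×10²⁷ = 1.267×10¹⁷ m³/s².
r = 2.219×10⁸ m.
Vis-viva rearranged: 1/a = 2/r − v²/μ = 9.013×10⁻⁹ − 3.177×10⁻⁹ = 5.836×10⁻⁹ m⁻¹.
a = 1.713×10⁸ m = 1.7134×10⁵ km.

a ≈ 1.71×10⁵ km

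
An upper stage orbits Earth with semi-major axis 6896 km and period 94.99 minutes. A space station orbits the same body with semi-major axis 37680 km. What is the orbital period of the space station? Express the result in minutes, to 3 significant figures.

Kepler's third law: T² ∝ a³, so T₂ = T₁ (a₂/a₁)^(3/2).
a₂/a₁ = 5.464, (a₂/a₁)^(3/2) = 12.77.
T₂ = 94.99 × 12.77 = 1213 minutes.

T₂ ≈ 1210 minutes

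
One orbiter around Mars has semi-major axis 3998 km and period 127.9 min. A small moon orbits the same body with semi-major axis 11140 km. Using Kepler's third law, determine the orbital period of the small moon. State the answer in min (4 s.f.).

Kepler's third law: T² ∝ a³, so T₂ = T₁ (a₂/a₁)^(3/2).
a₂/a₁ = 2.786, (a₂/a₁)^(3/2) = 4.651.
T₂ = 127.9 × 4.651 = 594.9 min.

T₂ ≈ 594.9 min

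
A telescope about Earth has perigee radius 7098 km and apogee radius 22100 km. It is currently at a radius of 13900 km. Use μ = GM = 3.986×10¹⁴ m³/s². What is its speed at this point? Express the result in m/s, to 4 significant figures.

Semi-major axis a = (r_p + r_a)/2 = 14599 km = 1.460×10⁷ m.
Vis-viva: v² = μ(2/r − 1/a) = 3.986×10¹⁴ × (1.439×10⁻⁷ − 6.850×10⁻⁸) = 3.005×10⁷ m²/s².
v = 5482 m/s.

v ≈ 5482 m/s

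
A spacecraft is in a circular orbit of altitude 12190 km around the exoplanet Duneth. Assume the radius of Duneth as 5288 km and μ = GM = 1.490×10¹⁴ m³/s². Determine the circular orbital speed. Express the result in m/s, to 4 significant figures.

r = 5288 + 12190 = 17478 km = 1.7478×10⁷ m.
For a circular orbit v = √(μ/r) = √(1.490×10¹⁴ / 1.748×10⁷) = √(8.525×10⁶) = 2920 m/s.

v ≈ 2920 m/s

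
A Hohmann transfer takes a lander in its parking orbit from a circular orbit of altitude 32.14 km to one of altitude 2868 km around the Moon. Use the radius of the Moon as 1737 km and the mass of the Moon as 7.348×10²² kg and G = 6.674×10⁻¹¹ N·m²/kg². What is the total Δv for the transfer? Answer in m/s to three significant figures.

Δv_total ≈ 599 m/s

μ = GM = 6.674×10⁻¹¹ × 7.348×10²² = 4.904×10¹² m³/s².
r₁ = 1737 + 32.14 = 1769.1 km = 1.7691×10⁶ m.
r₂ = 1737 + 2868 = 4605.0 km = 4.6050×10⁶ m.
Transfer ellipse a_t = (r₁ + r₂)/2 = 3.187×10⁶ m.
At r₁: circular v_c1 = √(μ/r₁) = 1665 m/s; transfer-perilune v_p = √[μ(2/r₁ − 1/a_t)] = 2001 m/s.
Δv₁ = v_p − v_c1 = 336.4 m/s.
At r₂: circular v_c2 = √(μ/r₂) = 1032 m/s; transfer-apolune v_a = √[μ(2/r₂ − 1/a_t)] = 768.9 m/s.
Δv₂ = v_c2 − v_a = 263.1 m/s.
Total Δv = Δv₁ + Δv₂ = 599.5 m/s.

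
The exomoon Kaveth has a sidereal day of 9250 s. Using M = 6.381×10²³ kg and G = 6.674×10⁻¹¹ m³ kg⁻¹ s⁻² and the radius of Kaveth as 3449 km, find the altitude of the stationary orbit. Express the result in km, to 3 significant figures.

h_sync ≈ 1070 km

μ = GM = 6.674×10⁻¹¹ × 6.381×10²³ = 4.259×10¹³ m³/s².
A synchronous orbit has period T, so by Kepler's third law a = (μT²/4π²)^(1/3).
μT²/4π² = 4.259×10¹³ × (9.250×10³)² / 39.48 = 9.230×10¹⁹ m³.
a = 4.519×10⁶ m = 4519.2 km.
Altitude h = a − R = 4519.2 − 3449 = 1070.2 km.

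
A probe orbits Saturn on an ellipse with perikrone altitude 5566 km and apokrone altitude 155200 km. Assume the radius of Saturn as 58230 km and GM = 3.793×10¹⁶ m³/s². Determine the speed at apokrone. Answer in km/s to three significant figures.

v ≈ 9.04 km/s

r_p = 58230 + 5566 = 63796 km = 6.3796×10⁷ m.
r_a = 58230 + 155200 = 213430 km = 2.1343×10⁸ m.
Semi-major axis a = (r_p + r_a)/2 = 1.3861×10⁵ km = 1.386×10⁸ m.
Vis-viva: v² = μ(2/r − 1/a) = 3.793×10¹⁶ × (9.371×10⁻⁹ − 7.214×10⁻⁹) = 8.179×10⁷ m²/s².
v = 9044 m/s = 9.044 km/s.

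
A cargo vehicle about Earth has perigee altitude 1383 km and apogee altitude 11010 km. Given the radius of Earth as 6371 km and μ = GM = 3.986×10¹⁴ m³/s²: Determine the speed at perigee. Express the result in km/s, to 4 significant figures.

r_p = 6371 + 1383 = 7754.0 km = 7.7540×10⁶ m.
r_a = 6371 + 11010 = 17381 km = 1.7381×10⁷ m.
Semi-major axis a = (r_p + r_a)/2 = 12568 km = 1.257×10⁷ m.
Vis-viva: v² = μ(2/r − 1/a) = 3.986×10¹⁴ × (2.579×10⁻⁷ − 7.957×10⁻⁸) = 7.109×10⁷ m²/s².
v = 8432 m/s = 8.432 km/s.

v ≈ 8.432 km/s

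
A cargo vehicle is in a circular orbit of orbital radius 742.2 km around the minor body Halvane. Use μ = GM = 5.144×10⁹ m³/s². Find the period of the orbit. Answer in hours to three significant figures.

T ≈ 15.6 hours

r = 742.2 km = 7.422×10⁵ m.
Kepler's third law: T = 2π√(r³/μ) = 2π√((7.422×10⁵)³ / 5.144×10⁹).
r³/μ = 7.948×10⁷ s², so T = 2π × 8.915×10³ = 5.602×10⁴ s.
Converting: 5.602×10⁴ s ÷ 3600 = 15.56 hours.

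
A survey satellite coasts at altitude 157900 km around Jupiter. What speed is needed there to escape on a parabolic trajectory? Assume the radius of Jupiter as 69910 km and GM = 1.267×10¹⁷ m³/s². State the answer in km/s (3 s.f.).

v_esc ≈ 33.4 km/s

r = 69910 + 157900 = 227810 km = 2.2781×10⁸ m.
Escape speed v_esc = √(2μ/r) = √(2 × 1.267×10¹⁷ / 2.278×10⁸) = √(1.112×10⁹) = 33350 m/s.
= 33.35 km/s.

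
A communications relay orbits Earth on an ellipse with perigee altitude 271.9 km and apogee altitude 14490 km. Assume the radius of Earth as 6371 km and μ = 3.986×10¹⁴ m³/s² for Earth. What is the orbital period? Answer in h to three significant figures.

T ≈ 4.46 h

r_p = 6371 + 271.9 = 6642.9 km = 6.6429×10⁶ m.
r_a = 6371 + 14490 = 20861 km = 2.0861×10⁷ m.
Semi-major axis a = (r_p + r_a)/2 = (6642.9 + 20861)/2 = 13752 km = 1.375×10⁷ m.
By Kepler's third law T = 2π√(a³/μ) = 2π × 2.554×10³ = 1.605×10⁴ s.
= 4.458 h.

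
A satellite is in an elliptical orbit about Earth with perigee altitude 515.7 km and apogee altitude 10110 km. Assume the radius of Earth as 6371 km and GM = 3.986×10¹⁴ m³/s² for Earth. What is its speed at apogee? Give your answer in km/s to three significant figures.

v ≈ 3.78 km/s

r_p = 6371 + 515.7 = 6886.7 km = 6.8867×10⁶ m.
r_a = 6371 + 10110 = 16481 km = 1.6481×10⁷ m.
Semi-major axis a = (r_p + r_a)/2 = 11684 km = 1.168×10⁷ m.
Vis-viva: v² = μ(2/r − 1/a) = 3.986×10¹⁴ × (1.214×10⁻⁷ − 8.559×10⁻⁸) = 1.426×10⁷ m²/s².
v = 3776 m/s = 3.776 km/s.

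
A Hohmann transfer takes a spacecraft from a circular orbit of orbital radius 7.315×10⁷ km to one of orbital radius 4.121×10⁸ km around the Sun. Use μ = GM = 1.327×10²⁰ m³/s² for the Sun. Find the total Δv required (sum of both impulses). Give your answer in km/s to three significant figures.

Δv_total ≈ 21.0 km/s

r₁ = 7.315×10⁷ km = 7.315×10¹⁰ m.
r₂ = 4.121×10⁸ km = 4.121×10¹¹ m.
Transfer ellipse a_t = (r₁ + r₂)/2 = 2.426×10¹¹ m.
At r₁: circular v_c1 = √(μ/r₁) = 42590 m/s; transfer-perihelion v_p = √[μ(2/r₁ − 1/a_t)] = 55510 m/s.
Δv₁ = v_p − v_c1 = 12920 m/s.
At r₂: circular v_c2 = √(μ/r₂) = 17940 m/s; transfer-aphelion v_a = √[μ(2/r₂ − 1/a_t)] = 9853 m/s.
Δv₂ = v_c2 − v_a = 8092 m/s.
Total Δv = Δv₁ + Δv₂ = 21010 m/s = 21.01 km/s.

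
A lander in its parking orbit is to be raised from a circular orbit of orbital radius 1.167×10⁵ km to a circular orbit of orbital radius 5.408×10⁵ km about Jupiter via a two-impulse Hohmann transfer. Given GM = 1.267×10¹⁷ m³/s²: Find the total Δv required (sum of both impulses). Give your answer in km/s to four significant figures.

r₁ = 1.167×10⁵ km = 1.167×10⁸ m.
r₂ = 5.408×10⁵ km = 5.408×10⁸ m.
Transfer ellipse a_t = (r₁ + r₂)/2 = 3.288×10⁸ m.
At r₁: circular v_c1 = √(μ/r₁) = 32950 m/s; transfer-perijove v_p = √[μ(2/r₁ − 1/a_t)] = 42260 m/s.
Δv₁ = v_p − v_c1 = 9311 m/s.
At r₂: circular v_c2 = √(μ/r₂) = 15310 m/s; transfer-apojove v_a = √[μ(2/r₂ − 1/a_t)] = 9120 m/s.
Δv₂ = v_c2 − v_a = 6187 m/s.
Total Δv = Δv₁ + Δv₂ = 15500 m/s = 15.50 km/s.

Δv_total ≈ 15.50 km/s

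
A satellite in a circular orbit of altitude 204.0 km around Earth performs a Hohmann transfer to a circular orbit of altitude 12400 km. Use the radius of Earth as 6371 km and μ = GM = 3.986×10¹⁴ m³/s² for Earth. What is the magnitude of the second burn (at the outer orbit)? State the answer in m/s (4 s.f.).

Δv ≈ 1289 m/s

r₁ = 6371 + 204.0 = 6575.0 km = 6.5750×10⁶ m.
r₂ = 6371 + 12400 = 18771 km = 1.8771×10⁷ m.
Transfer ellipse a_t = (r₁ + r₂)/2 = 1.267×10⁷ m.
At r₁: circular v_c1 = √(μ/r₁) = 7786 m/s; transfer-perigee v_p = √[μ(2/r₁ − 1/a_t)] = 9476 m/s.
At r₂: circular v_c2 = √(μ/r₂) = 4608 m/s; transfer-apogee v_a = √[μ(2/r₂ − 1/a_t)] = 3319 m/s.
Δv₂ = v_c2 − v_a = 1289 m/s.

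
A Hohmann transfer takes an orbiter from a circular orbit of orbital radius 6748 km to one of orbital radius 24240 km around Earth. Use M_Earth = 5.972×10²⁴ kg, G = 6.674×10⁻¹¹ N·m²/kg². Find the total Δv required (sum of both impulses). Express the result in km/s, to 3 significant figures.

Δv_total ≈ 3.31 km/s

μ = GM = 6.674×10⁻¹¹ × 5.972×10²⁴ = 3.986×10¹⁴ m³/s².
r₁ = 6748 km = 6.748×10⁶ m.
r₂ = 24240 km = 2.424×10⁷ m.
Transfer ellipse a_t = (r₁ + r₂)/2 = 1.549×10⁷ m.
At r₁: circular v_c1 = √(μ/r₁) = 7685 m/s; transfer-perigee v_p = √[μ(2/r₁ − 1/a_t)] = 9613 m/s.
Δv₁ = v_p − v_c1 = 1927 m/s.
At r₂: circular v_c2 = √(μ/r₂) = 4055 m/s; transfer-apogee v_a = √[μ(2/r₂ − 1/a_t)] = 2676 m/s.
Δv₂ = v_c2 − v_a = 1379 m/s.
Total Δv = Δv₁ + Δv₂ = 3306 m/s = 3.306 km/s.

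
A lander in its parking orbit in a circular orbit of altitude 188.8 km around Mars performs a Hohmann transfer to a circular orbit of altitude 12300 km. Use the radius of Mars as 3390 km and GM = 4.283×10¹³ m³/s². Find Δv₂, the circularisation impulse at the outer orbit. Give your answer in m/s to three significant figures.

Δv ≈ 645 m/s

r₁ = 3390 + 188.8 = 3578.8 km = 3.5788×10⁶ m.
r₂ = 3390 + 12300 = 15690 km = 1.5690×10⁷ m.
Transfer ellipse a_t = (r₁ + r₂)/2 = 9.634×10⁶ m.
At r₁: circular v_c1 = √(μ/r₁) = 3459 m/s; transfer-periapsis v_p = √[μ(2/r₁ − 1/a_t)] = 4415 m/s.
At r₂: circular v_c2 = √(μ/r₂) = 1652 m/s; transfer-apoapsis v_a = √[μ(2/r₂ − 1/a_t)] = 1007 m/s.
Δv₂ = v_c2 − v_a = 645.2 m/s.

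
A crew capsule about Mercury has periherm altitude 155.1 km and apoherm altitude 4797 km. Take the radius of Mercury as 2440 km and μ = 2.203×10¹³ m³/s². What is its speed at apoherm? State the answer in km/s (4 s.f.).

v ≈ 1.268 km/s

r_p = 2440 + 155.1 = 2595.1 km = 2.5951×10⁶ m.
r_a = 2440 + 4797 = 7237.0 km = 7.2370×10⁶ m.
Semi-major axis a = (r_p + r_a)/2 = 4916.1 km = 4.916×10⁶ m.
Vis-viva: v² = μ(2/r − 1/a) = 2.203×10¹³ × (2.764×10⁻⁷ − 2.034×10⁻⁷) = 1.607×10⁶ m²/s².
v = 1268 m/s = 1.268 km/s.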